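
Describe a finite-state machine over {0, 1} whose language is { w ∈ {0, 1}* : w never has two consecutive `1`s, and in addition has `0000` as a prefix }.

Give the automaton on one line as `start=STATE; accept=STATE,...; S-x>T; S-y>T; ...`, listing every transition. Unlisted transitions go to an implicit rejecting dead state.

start=q0; accept=q5,q6; q0-0>q1; q0-1>q2; q1-0>q3; q1-1>q2; q2-0>q2; q2-1>q2; q3-0>q4; q3-1>q2; q4-0>q5; q4-1>q2; q5-0>q5; q5-1>q6; q6-0>q5; q6-1>q2

Handle the two conditions separately and then intersect. One (3 states) tracks partial matches of the forbidden pattern `11`; the other (6 states) tracks whether the input so far still matches the prefix `0000`. Each combined state is a pair, one component from each; accept when both components accept. Minimizing collapses redundant product states.
With 7 states:
        0   1  
>  q0   q1  q2 
   q1   q3  q2 
   q2   q2  q2 
   q3   q4  q2 
   q4   q5  q2 
 * q5   q5  q6 
 * q6   q5  q2 
(> = start, * = accepting)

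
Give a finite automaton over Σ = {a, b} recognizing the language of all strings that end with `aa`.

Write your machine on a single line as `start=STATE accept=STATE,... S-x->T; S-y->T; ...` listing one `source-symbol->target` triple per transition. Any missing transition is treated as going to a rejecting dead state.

Remember how much of `aa` the current input suffix matches. State q0 means no match yet; q1 means the last symbol is `a`; q2 means the last 2 symbols are `aa`. Only q2 accepts. On a mismatch, fall back to the longest proper suffix that is still a prefix of `aa`.
A 3-state machine:
        a   b  
>  q0   q1  q0 
   q1   q2  q0 
 * q2   q2  q0 
(> = start, * = accepting)

start=q0; accept=q2; q0-a->q1; q0-b->q0; q1-a->q2; q1-b->q0; q2-a->q2; q2-b->q0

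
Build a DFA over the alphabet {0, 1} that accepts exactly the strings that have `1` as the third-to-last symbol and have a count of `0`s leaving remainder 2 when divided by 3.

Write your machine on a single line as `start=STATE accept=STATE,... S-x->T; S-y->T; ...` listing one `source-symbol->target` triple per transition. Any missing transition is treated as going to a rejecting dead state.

Handle the two conditions separately and then intersect. One (15 states) tracks the last 3 symbols read; the other (3 states) tracks the count of `0`s modulo 3. Each combined state is a pair, one component from each; accept when both components accept. Minimizing collapses redundant product states.
          0    1  
>  S0     S1   S2 
   S1     S3   S4 
   S2     S5   S2 
   S3     S0   S6 
   S4     S7   S8 
   S5     S9   S4 
   S6     S0  S10 
   S7     S0  S11 
   S8    S12   S8 
 * S9     S0   S6 
   S10    S0  S13 
 * S11    S0  S10 
 * S12    S0  S11 
 * S13    S0  S13 
(> = start, * = accepting)

start=S0; accept=S9,S11,S12,S13; S0-0->S1; S0-1->S2; S1-0->S3; S1-1->S4; S2-0->S5; S2-1->S2; S3-0->S0; S3-1->S6; S4-0->S7; S4-1->S8; S5-0->S9; S5-1->S4; S6-0->S0; S6-1->S10; S7-0->S0; S7-1->S11; S8-0->S12; S8-1->S8; S9-0->S0; S9-1->S6; S10-0->S0; S10-1->S13; S11-0->S0; S11-1->S10; S12-0->S0; S12-1->S11; S13-0->S0; S13-1->S13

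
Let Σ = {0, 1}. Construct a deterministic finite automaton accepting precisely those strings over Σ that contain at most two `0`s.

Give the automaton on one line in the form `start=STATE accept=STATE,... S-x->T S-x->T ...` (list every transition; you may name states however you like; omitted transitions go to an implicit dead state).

Only the number of `0`s matters, and only up to 3. Make a chain s0 → s1 → s2 → s3 advanced by each `0` (with s3 absorbing); every other symbol self-loops. The accepting set is {s0, s1, s2}.
4 states suffice.
        0   1  
>* s0   s1  s0 
 * s1   s2  s1 
 * s2   s3  s2 
   s3   s3  s3 
(> = start, * = accepting)

start=s0 accept=s0,s1,s2 s0-0->s1 s0-1->s0 s1-0->s2 s1-1->s1 s2-0->s3 s2-1->s2 s3-0->s3 s3-1->s3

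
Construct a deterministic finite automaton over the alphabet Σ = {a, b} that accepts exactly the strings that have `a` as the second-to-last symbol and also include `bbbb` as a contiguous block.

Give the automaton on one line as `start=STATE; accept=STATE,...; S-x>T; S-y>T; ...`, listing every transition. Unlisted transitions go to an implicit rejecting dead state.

start=q0; accept=q10,q11; q0-a>q1; q0-b>q2; q1-a>q3; q1-b>q4; q2-a>q5; q2-b>q6; q3-a>q3; q3-b>q4; q4-a>q5; q4-b>q6; q5-a>q3; q5-b>q4; q6-a>q5; q6-b>q7; q7-a>q5; q7-b>q8; q8-a>q9; q8-b>q8; q9-a>q10; q9-b>q11; q10-a>q10; q10-b>q11; q11-a>q9; q11-b>q8

Build one automaton per condition and run them in lockstep. One (7 states) tracks the last 2 symbols read; the other (5 states) tracks whether and how much of `bbbb` has been seen. Each combined state is a pair, one component from each; accept when both components accept.
12 states suffice.
          a    b  
>  q0     q1   q2 
   q1     q3   q4 
   q2     q5   q6 
   q3     q3   q4 
   q4     q5   q6 
   q5     q3   q4 
   q6     q5   q7 
   q7     q5   q8 
   q8     q9   q8 
   q9    q10  q11 
 * q10   q10  q11 
 * q11    q9   q8 
(> = start, * = accepting)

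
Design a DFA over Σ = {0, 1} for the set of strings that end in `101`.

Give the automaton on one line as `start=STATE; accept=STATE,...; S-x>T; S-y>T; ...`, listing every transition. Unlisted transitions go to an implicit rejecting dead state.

Remember how much of `101` the current input suffix matches. State s0 means no match yet; s1 means the last symbol is `1`; s2 means the last 2 symbols are `10`; s3 means the last 3 symbols are `101`. Only s3 accepts. On a mismatch, fall back to the longest proper suffix that is still a prefix of `101`.
With 4 states:
        0   1  
>  s0   s0  s1 
   s1   s2  s1 
   s2   s0  s3 
 * s3   s2  s1 
(> = start, * = accepting)

start=s0; accept=s3; s0-0>s0; s0-1>s1; s1-0>s2; s1-1>s1; s2-0>s0; s2-1>s3; s3-0>s2; s3-1>s1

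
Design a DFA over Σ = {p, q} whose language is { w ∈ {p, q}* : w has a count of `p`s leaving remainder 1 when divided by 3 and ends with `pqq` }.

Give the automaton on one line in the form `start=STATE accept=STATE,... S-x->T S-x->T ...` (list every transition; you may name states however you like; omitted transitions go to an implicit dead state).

start=S0 accept=S6 S0-p->S1 S0-q->S0 S1-p->S2 S1-q->S3 S2-p->S4 S2-q->S5 S3-p->S2 S3-q->S6 S4-p->S1 S4-q->S7 S5-p->S4 S5-q->S8 S6-p->S2 S6-q->S9 S7-p->S1 S7-q->S10 S8-p->S4 S8-q->S11 S9-p->S2 S9-q->S9 S10-p->S1 S10-q->S0 S11-p->S4 S11-q->S11

Build one automaton per condition and run them in lockstep. One (3 states) tracks the count of `p`s modulo 3; the other (4 states) tracks how much of the suffix `pqq` has currently been matched. Each combined state is a pair, one component from each; accept when both components accept.
12 states suffice.
          p    q  
>  S0     S1   S0 
   S1     S2   S3 
   S2     S4   S5 
   S3     S2   S6 
   S4     S1   S7 
   S5     S4   S8 
 * S6     S2   S9 
   S7     S1  S10 
   S8     S4  S11 
   S9     S2   S9 
   S10    S1   S0 
   S11    S4  S11 
(> = start, * = accepting)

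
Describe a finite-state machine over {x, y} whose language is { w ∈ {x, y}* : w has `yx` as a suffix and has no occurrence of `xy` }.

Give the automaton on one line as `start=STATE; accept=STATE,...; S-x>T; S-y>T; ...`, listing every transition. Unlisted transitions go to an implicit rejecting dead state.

start=s0; accept=s4; s0-x>s1; s0-y>s2; s1-x>s1; s1-y>s3; s2-x>s4; s2-y>s2; s3-x>s5; s3-y>s3; s4-x>s1; s4-y>s3; s5-x>s6; s5-y>s3; s6-x>s6; s6-y>s3

Build one automaton per condition and run them in lockstep. The first has 3 states tracking how much of the suffix `yx` has currently been matched; the second has 3 states tracking partial matches of the forbidden pattern `xy`. A product state is a pair (one from each), accepting exactly when both do.
A 7-state machine:
        x   y  
>  s0   s1  s2 
   s1   s1  s3 
   s2   s4  s2 
   s3   s5  s3 
 * s4   s1  s3 
   s5   s6  s3 
   s6   s6  s3 
(> = start, * = accepting)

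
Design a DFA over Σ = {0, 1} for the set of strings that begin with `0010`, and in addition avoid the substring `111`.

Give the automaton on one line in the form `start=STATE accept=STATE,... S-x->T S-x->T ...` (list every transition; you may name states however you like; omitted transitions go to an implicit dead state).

Build one automaton per condition and run them in lockstep. One (6 states) tracks whether the input so far still matches the prefix `0010`; the other (4 states) tracks partial matches of the forbidden pattern `111`. Each combined state is a pair, one component from each; accept when both components accept. After merging equivalent states the machine shrinks.
With 8 states:
        0   1  
>  s0   s1  s2 
   s1   s3  s2 
   s2   s2  s2 
   s3   s2  s4 
   s4   s5  s2 
 * s5   s5  s6 
 * s6   s5  s7 
 * s7   s5  s2 
(> = start, * = accepting)

start=s0 accept=s5,s6,s7 s0-0->s1 s0-1->s2 s1-0->s3 s1-1->s2 s2-0->s2 s2-1->s2 s3-0->s2 s3-1->s4 s4-0->s5 s4-1->s2 s5-0->s5 s5-1->s6 s6-0->s5 s6-1->s7 s7-0->s5 s7-1->s2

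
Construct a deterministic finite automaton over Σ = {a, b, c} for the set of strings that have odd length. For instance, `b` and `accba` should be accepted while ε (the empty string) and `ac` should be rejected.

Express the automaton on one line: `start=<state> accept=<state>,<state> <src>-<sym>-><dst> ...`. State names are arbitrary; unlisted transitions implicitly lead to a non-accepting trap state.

Only the length mod 2 matters, so use a 2-cycle: from any state, every input symbol moves to the next state, wrapping q1 back to q0. Mark q1 accepting.
With 2 states:
        a   b   c  
>  q0   q1  q1  q1 
 * q1   q0  q0  q0 
(> = start, * = accepting)

start=q0 accept=q1 q0-a->q1 q0-b->q1 q0-c->q1 q1-a->q0 q1-b->q0 q1-c->q0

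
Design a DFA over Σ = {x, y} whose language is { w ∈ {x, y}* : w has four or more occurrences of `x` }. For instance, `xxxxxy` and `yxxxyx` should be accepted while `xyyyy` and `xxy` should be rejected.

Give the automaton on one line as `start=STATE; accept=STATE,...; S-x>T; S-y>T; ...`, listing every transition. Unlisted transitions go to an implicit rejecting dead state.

start=q0; accept=q4,q5; q0-x>q1; q0-y>q0; q1-x>q2; q1-y>q1; q2-x>q3; q2-y>q2; q3-x>q4; q3-y>q3; q4-x>q5; q4-y>q4; q5-x>q5; q5-y>q5

Only the number of `x`s matters, and only up to 5. Make a chain q0 → q1 → q2 → q3 → q4 → q5 advanced by each `x` (with q5 absorbing); every other symbol self-loops. The accepting set is {q4, q5}.
A 6-state machine:
        x   y  
>  q0   q1  q0 
   q1   q2  q1 
   q2   q3  q2 
   q3   q4  q3 
 * q4   q5  q4 
 * q5   q5  q5 
(> = start, * = accepting)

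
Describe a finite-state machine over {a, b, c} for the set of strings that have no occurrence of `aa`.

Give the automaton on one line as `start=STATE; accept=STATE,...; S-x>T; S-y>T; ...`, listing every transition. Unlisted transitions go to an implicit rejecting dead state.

Track partial matches of the forbidden pattern `aa`. State s2 is a dead state reached once `aa` has occurred; every other state accepts. s0 means no part of `aa` is currently matched.
        a   b   c  
>* s0   s1  s0  s0 
 * s1   s2  s0  s0 
   s2   s2  s2  s2 
(> = start, * = accepting)

start=s0; accept=s0,s1; s0-a>s1; s0-b>s0; s0-c>s0; s1-a>s2; s1-b>s0; s1-c>s0; s2-a>s2; s2-b>s2; s2-c>s2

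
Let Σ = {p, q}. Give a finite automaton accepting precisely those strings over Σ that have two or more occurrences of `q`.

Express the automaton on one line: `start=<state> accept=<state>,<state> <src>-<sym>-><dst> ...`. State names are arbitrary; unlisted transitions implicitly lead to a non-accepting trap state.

start=A accept=C,D A-p->A A-q->B B-p->B B-q->C C-p->C C-q->D D-p->D D-q->D

Only the number of `q`s matters, and only up to 3. Make a chain A → B → C → D advanced by each `q` (with D absorbing); every other symbol self-loops. The accepting set is {C, D}.
4 states suffice.
       p  q 
>  A   A  B 
   B   B  C 
 * C   C  D 
 * D   D  D 
(> = start, * = accepting)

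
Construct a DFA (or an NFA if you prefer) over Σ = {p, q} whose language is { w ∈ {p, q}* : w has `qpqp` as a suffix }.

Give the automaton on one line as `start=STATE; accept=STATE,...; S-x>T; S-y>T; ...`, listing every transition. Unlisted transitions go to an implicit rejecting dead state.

Let each state record the length of the longest suffix of the input read so far that is also a prefix of `qpqp`. s1 means the last symbol is `q`; s2 means the last 2 symbols are `qp`; s3 means the last 3 symbols are `qpq`; s4 means the last 4 symbols are `qpqp`. Accept only at s4, where the string currently ends in `qpqp`.
        p   q  
>  s0   s0  s1 
   s1   s2  s1 
   s2   s0  s3 
   s3   s4  s1 
 * s4   s0  s3 
(> = start, * = accepting)

start=s0; accept=s4; s0-p>s0; s0-q>s1; s1-p>s2; s1-q>s1; s2-p>s0; s2-q>s3; s3-p>s4; s3-q>s1; s4-p>s0; s4-q>s3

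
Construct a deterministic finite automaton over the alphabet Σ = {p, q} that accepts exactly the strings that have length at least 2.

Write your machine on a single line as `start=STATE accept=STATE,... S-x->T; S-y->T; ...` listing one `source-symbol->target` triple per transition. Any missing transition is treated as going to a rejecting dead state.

start=S0; accept=S2,S3; S0-p->S1; S0-q->S1; S1-p->S2; S1-q->S2; S2-p->S3; S2-q->S3; S3-p->S3; S3-q->S3

We only need to distinguish lengths 0, 1, …, 2, and '>2'. Chain S0 → S1 → S2 → S3 on every symbol, with S3 looping. Accepting states: {S2, S3}.
4 states suffice.
        p   q  
>  S0   S1  S1 
   S1   S2  S2 
 * S2   S3  S3 
 * S3   S3  S3 
(> = start, * = accepting)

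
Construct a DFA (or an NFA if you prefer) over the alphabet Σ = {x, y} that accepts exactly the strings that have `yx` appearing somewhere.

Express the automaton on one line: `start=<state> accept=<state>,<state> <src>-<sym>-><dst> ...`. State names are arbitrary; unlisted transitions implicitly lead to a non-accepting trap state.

start=q0 accept=q2 q0-x->q0 q0-y->q1 q1-x->q2 q1-y->q1 q2-x->q2 q2-y->q2

States q0..q1 record the length of the longest prefix of `yx` that matches the current input suffix. Reaching q2 means `yx` has been seen, and we stay there forever. Accept from q2.
        x   y  
>  q0   q0  q1 
   q1   q2  q1 
 * q2   q2  q2 
(> = start, * = accepting)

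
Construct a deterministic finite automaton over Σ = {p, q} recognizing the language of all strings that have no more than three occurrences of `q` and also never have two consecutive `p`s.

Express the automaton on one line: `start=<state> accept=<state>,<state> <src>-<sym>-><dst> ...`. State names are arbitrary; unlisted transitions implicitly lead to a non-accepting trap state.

start=A accept=A,B,C,E,F,H,I,K A-p->B A-q->C B-p->D B-q->C C-p->E C-q->F D-p->D D-q->G E-p->G E-q->F F-p->H F-q->I G-p->G G-q->J H-p->J H-q->I I-p->K I-q->L J-p->J J-q->M K-p->M K-q->L L-p->N L-q->L M-p->M M-q->O N-p->O N-q->L O-p->O O-q->O

Handle the two conditions separately and then intersect. One (5 states) tracks the count of `q`s, saturating at 4; the other (3 states) tracks partial matches of the forbidden pattern `pp`. Each combined state is a pair, one component from each; accept when both components accept.
15 states suffice.
       p  q 
>* A   B  C 
 * B   D  C 
 * C   E  F 
   D   D  G 
 * E   G  F 
 * F   H  I 
   G   G  J 
 * H   J  I 
 * I   K  L 
   J   J  M 
 * K   M  L 
   L   N  L 
   M   M  O 
   N   O  L 
   O   O  O 
(> = start, * = accepting)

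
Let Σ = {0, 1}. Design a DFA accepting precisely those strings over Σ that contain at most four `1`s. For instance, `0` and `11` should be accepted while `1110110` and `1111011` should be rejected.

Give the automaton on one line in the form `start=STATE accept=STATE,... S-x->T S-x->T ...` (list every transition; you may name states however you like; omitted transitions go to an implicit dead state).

start=q0 accept=q0,q1,q2,q3,q4 q0-0->q0 q0-1->q1 q1-0->q1 q1-1->q2 q2-0->q2 q2-1->q3 q3-0->q3 q3-1->q4 q4-0->q4 q4-1->q5 q5-0->q5 q5-1->q5

Count `1`s, saturating at 5: states q0 through q4 mean 0 through 4 `1`s seen; q5 means more than 4. Each `1` increments (capped at q5); other symbols loop. Accept from {q0, q1, q2, q3, q4}.
A 6-state machine:
        0   1  
>* q0   q0  q1 
 * q1   q1  q2 
 * q2   q2  q3 
 * q3   q3  q4 
 * q4   q4  q5 
   q5   q5  q5 
(> = start, * = accepting)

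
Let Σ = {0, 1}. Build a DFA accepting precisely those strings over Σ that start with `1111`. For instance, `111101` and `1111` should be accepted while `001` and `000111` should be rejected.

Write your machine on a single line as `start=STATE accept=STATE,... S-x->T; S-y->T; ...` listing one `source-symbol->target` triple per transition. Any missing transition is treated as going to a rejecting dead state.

Check the first 4 symbols one by one: q0 through q3 record how many have matched `1111` so far; any wrong symbol goes to the dead state q5. After all 4 match we enter the accepting sink q4.
        0   1  
>  q0   q5  q1 
   q1   q5  q2 
   q2   q5  q3 
   q3   q5  q4 
 * q4   q4  q4 
   q5   q5  q5 
(> = start, * = accepting)

start=q0; accept=q4; q0-0->q5; q0-1->q1; q1-0->q5; q1-1->q2; q2-0->q5; q2-1->q3; q3-0->q5; q3-1->q4; q4-0->q4; q4-1->q4; q5-0->q5; q5-1->q5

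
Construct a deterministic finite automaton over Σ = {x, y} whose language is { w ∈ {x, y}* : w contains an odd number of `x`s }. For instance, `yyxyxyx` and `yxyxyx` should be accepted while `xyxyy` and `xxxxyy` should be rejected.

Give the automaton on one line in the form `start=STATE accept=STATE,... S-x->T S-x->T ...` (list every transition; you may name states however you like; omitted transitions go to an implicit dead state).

Keep the running count of `x`s modulo 2: each `x` advances along the cycle A → B → A while other symbols loop. Accept at B.
A 2-state machine:
       x  y 
>  A   B  A 
 * B   A  B 
(> = start, * = accepting)

start=A accept=B A-x->B A-y->A B-x->A B-y->B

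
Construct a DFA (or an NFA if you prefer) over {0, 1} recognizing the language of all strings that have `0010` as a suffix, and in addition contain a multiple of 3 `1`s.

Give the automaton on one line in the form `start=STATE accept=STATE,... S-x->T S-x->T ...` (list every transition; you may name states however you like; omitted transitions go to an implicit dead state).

Handle the two conditions separately and then intersect. One (5 states) tracks how much of the suffix `0010` has currently been matched; the other (3 states) tracks the count of `1`s modulo 3. Each combined state is a pair, one component from each; accept when both components accept.
A 15-state machine:
          0    1  
>  S0     S1   S2 
   S1     S3   S2 
   S2     S4   S5 
   S3     S3   S6 
   S4     S7   S5 
   S5     S8   S0 
   S6     S9   S5 
   S7     S7  S10 
   S8    S11   S0 
   S9     S7   S5 
   S10   S12   S0 
   S11   S11  S13 
   S12   S11   S0 
   S13   S14   S2 
 * S14    S3   S2 
(> = start, * = accepting)

start=S0 accept=S14 S0-0->S1 S0-1->S2 S1-0->S3 S1-1->S2 S2-0->S4 S2-1->S5 S3-0->S3 S3-1->S6 S4-0->S7 S4-1->S5 S5-0->S8 S5-1->S0 S6-0->S9 S6-1->S5 S7-0->S7 S7-1->S10 S8-0->S11 S8-1->S0 S9-0->S7 S9-1->S5 S10-0->S12 S10-1->S0 S11-0->S11 S11-1->S13 S12-0->S11 S12-1->S0 S13-0->S14 S13-1->S2 S14-0->S3 S14-1->S2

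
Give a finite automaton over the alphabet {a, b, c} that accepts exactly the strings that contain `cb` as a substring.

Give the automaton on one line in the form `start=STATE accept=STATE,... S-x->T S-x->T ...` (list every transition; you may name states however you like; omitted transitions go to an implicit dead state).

start=q0 accept=q2 q0-a->q0 q0-b->q0 q0-c->q1 q1-a->q0 q1-b->q2 q1-c->q1 q2-a->q2 q2-b->q2 q2-c->q2

States q0..q1 record the length of the longest prefix of `cb` that matches the current input suffix. Reaching q2 means `cb` has been seen, and we stay there forever. Accept from q2.
With 3 states:
        a   b   c  
>  q0   q0  q0  q1 
   q1   q0  q2  q1 
 * q2   q2  q2  q2 
(> = start, * = accepting)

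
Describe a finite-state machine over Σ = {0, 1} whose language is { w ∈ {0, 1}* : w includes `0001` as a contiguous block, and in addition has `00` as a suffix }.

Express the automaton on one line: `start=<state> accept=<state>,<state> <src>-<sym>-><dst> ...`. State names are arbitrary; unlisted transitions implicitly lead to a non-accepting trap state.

Build one automaton per condition and run them in lockstep. The first has 5 states tracking whether and how much of `0001` has been seen; the second has 3 states tracking how much of the suffix `00` has currently been matched. A product state is a pair (one from each), accepting exactly when both do.
        0   1  
>  S0   S1  S0 
   S1   S2  S0 
   S2   S3  S0 
   S3   S3  S4 
   S4   S5  S4 
   S5   S6  S4 
 * S6   S6  S4 
(> = start, * = accepting)

start=S0 accept=S6 S0-0->S1 S0-1->S0 S1-0->S2 S1-1->S0 S2-0->S3 S2-1->S0 S3-0->S3 S3-1->S4 S4-0->S5 S4-1->S4 S5-0->S6 S5-1->S4 S6-0->S6 S6-1->S4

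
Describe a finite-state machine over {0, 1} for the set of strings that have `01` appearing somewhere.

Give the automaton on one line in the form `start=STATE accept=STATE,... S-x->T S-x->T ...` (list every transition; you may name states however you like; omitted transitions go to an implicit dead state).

Track how much of `01` has been matched so far: state q0 is no progress, q2 is the absorbing accept state reached once `01` has occurred. Intermediate states record partial matches; on a mismatch, fall back to the longest reusable overlap.
With 3 states:
        0   1  
>  q0   q1  q0 
   q1   q1  q2 
 * q2   q2  q2 
(> = start, * = accepting)

start=q0 accept=q2 q0-0->q1 q0-1->q0 q1-0->q1 q1-1->q2 q2-0->q2 q2-1->q2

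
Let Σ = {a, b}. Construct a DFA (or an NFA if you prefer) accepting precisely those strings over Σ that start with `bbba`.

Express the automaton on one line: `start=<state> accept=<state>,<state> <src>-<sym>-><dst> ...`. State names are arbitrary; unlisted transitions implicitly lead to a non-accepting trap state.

Walk along `bbba` while the input agrees: from s0 take `b` to s1, and so on. Any deviation drops to the rejecting sink s5. Once s4 is reached the prefix is confirmed and every continuation is accepted.
        a   b  
>  s0   s5  s1 
   s1   s5  s2 
   s2   s5  s3 
   s3   s4  s5 
 * s4   s4  s4 
   s5   s5  s5 
(> = start, * = accepting)

start=s0 accept=s4 s0-a->s5 s0-b->s1 s1-a->s5 s1-b->s2 s2-a->s5 s2-b->s3 s3-a->s4 s3-b->s5 s4-a->s4 s4-b->s4 s5-a->s5 s5-b->s5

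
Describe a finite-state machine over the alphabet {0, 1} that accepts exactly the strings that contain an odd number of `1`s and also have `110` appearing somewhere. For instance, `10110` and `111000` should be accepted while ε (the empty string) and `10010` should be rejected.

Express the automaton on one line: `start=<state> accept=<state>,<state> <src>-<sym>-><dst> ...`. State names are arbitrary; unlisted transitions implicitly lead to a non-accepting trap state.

Build one automaton per condition and run them in lockstep. One (2 states) tracks the count of `1`s modulo 2; the other (4 states) tracks whether and how much of `110` has been seen. Each combined state is a pair, one component from each; accept when both components accept.
An 8-state machine:
        0   1  
>  S0   S0  S1 
   S1   S2  S3 
   S2   S2  S4 
   S3   S5  S6 
   S4   S0  S6 
   S5   S5  S7 
   S6   S7  S3 
 * S7   S7  S5 
(> = start, * = accepting)

start=S0 accept=S7 S0-0->S0 S0-1->S1 S1-0->S2 S1-1->S3 S2-0->S2 S2-1->S4 S3-0->S5 S3-1->S6 S4-0->S0 S4-1->S6 S5-0->S5 S5-1->S7 S6-0->S7 S6-1->S3 S7-0->S7 S7-1->S5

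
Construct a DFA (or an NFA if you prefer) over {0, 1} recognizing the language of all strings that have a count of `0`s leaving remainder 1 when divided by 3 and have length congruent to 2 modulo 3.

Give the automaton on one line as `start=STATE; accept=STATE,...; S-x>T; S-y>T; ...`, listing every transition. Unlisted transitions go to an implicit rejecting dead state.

start=A; accept=E; A-0>B; A-1>C; B-0>D; B-1>E; C-0>E; C-1>F; D-0>A; D-1>G; E-0>G; E-1>H; F-0>H; F-1>A; G-0>C; G-1>I; H-0>I; H-1>B; I-0>F; I-1>D

Run two small machines in parallel and take their product. The first has 3 states tracking the count of `0`s modulo 3; the second has 3 states tracking the input length modulo 3. A product state is a pair (one from each), accepting exactly when both do.
9 states suffice.
       0  1 
>  A   B  C 
   B   D  E 
   C   E  F 
   D   A  G 
 * E   G  H 
   F   H  A 
   G   C  I 
   H   I  B 
   I   F  D 
(> = start, * = accepting)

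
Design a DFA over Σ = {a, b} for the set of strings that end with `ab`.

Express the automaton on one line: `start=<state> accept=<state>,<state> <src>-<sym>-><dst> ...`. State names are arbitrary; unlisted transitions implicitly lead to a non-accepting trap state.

start=q0 accept=q2 q0-a->q1 q0-b->q0 q1-a->q1 q1-b->q2 q2-a->q1 q2-b->q0

Let each state record the length of the longest suffix of the input read so far that is also a prefix of `ab`. q1 means the last symbol is `a`; q2 means the last 2 symbols are `ab`. Accept only at q2, where the string currently ends in `ab`.
A 3-state machine:
        a   b  
>  q0   q1  q0 
   q1   q1  q2 
 * q2   q1  q0 
(> = start, * = accepting)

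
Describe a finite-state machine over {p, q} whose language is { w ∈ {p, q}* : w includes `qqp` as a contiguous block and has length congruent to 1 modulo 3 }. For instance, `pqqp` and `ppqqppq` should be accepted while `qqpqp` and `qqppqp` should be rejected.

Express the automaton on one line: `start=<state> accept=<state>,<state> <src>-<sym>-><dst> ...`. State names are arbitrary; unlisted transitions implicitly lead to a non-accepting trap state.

Build one automaton per condition and run them in lockstep. One (4 states) tracks whether and how much of `qqp` has been seen; the other (3 states) tracks the input length modulo 3. Each combined state is a pair, one component from each; accept when both components accept.
With 12 states:
          p    q  
>  s0     s1   s2 
   s1     s3   s4 
   s2     s3   s5 
   s3     s0   s6 
   s4     s0   s7 
   s5     s8   s7 
   s6     s1   s9 
   s7    s10   s9 
   s8    s10  s10 
   s9    s11   s5 
 * s10   s11  s11 
   s11    s8   s8 
(> = start, * = accepting)

start=s0 accept=s10 s0-p->s1 s0-q->s2 s1-p->s3 s1-q->s4 s2-p->s3 s2-q->s5 s3-p->s0 s3-q->s6 s4-p->s0 s4-q->s7 s5-p->s8 s5-q->s7 s6-p->s1 s6-q->s9 s7-p->s10 s7-q->s9 s8-p->s10 s8-q->s10 s9-p->s11 s9-q->s5 s10-p->s11 s10-q->s11 s11-p->s8 s11-q->s8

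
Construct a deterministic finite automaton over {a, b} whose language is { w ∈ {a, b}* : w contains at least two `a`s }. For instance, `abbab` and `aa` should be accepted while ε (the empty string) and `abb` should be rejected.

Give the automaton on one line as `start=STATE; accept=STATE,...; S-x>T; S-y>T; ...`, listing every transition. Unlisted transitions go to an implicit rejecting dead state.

Count `a`s, saturating at 3: states q0 through q2 mean 0 through 2 `a`s seen; q3 means more than 2. Each `a` increments (capped at q3); other symbols loop. Accept from {q2, q3}.
A 4-state machine:
        a   b  
>  q0   q1  q0 
   q1   q2  q1 
 * q2   q3  q2 
 * q3   q3  q3 
(> = start, * = accepting)

start=q0; accept=q2,q3; q0-a>q1; q0-b>q0; q1-a>q2; q1-b>q1; q2-a>q3; q2-b>q2; q3-a>q3; q3-b>q3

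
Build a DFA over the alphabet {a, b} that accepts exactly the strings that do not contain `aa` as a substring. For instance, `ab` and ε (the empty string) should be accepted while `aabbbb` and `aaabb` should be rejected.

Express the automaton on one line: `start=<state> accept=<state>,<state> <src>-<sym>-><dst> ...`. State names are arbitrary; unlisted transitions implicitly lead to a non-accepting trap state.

This is the complement of 'contains `aa`'. Use the same substring-matching states — q0 through q2 holding how much of `aa` has just been matched — but flip the accepting set: everything except the trap q2 accepts.
A 3-state machine:
        a   b  
>* q0   q1  q0 
 * q1   q2  q0 
   q2   q2  q2 
(> = start, * = accepting)

start=q0 accept=q0,q1 q0-a->q1 q0-b->q0 q1-a->q2 q1-b->q0 q2-a->q2 q2-b->q2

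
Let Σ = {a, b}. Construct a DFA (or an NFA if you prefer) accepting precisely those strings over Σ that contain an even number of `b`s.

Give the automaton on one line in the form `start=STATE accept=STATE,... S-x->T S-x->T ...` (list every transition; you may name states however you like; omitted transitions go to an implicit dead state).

Keep the running count of `b`s modulo 2: each `b` advances along the cycle s0 → s1 → s0 while other symbols loop. Accept at s0.
        a   b  
>* s0   s0  s1 
   s1   s1  s0 
(> = start, * = accepting)

start=s0 accept=s0 s0-a->s0 s0-b->s1 s1-a->s1 s1-b->s0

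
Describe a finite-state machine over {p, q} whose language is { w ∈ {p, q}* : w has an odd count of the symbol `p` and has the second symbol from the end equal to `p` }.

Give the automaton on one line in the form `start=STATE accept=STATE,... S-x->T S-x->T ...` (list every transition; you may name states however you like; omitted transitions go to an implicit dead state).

start=s0 accept=s4,s7 s0-p->s1 s0-q->s2 s1-p->s3 s1-q->s4 s2-p->s5 s2-q->s6 s3-p->s7 s3-q->s8 s4-p->s9 s4-q->s10 s5-p->s3 s5-q->s4 s6-p->s5 s6-q->s6 s7-p->s3 s7-q->s4 s8-p->s5 s8-q->s6 s9-p->s7 s9-q->s8 s10-p->s9 s10-q->s10

Build one automaton per condition and run them in lockstep. The first has 2 states tracking the count of `p`s modulo 2; the second has 7 states tracking the last 2 symbols read. A product state is a pair (one from each), accepting exactly when both do.
11 states suffice.
          p    q  
>  s0     s1   s2 
   s1     s3   s4 
   s2     s5   s6 
   s3     s7   s8 
 * s4     s9  s10 
   s5     s3   s4 
   s6     s5   s6 
 * s7     s3   s4 
   s8     s5   s6 
   s9     s7   s8 
   s10    s9  s10 
(> = start, * = accepting)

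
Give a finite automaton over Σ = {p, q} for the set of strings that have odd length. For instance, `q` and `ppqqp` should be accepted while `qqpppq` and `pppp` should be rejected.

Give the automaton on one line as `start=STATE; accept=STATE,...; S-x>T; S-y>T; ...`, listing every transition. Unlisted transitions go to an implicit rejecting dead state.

Only the length mod 2 matters, so use a 2-cycle: from any state, every input symbol moves to the next state, wrapping s1 back to s0. Mark s1 accepting.
2 states suffice.
        p   q  
>  s0   s1  s1 
 * s1   s0  s0 
(> = start, * = accepting)

start=s0; accept=s1; s0-p>s1; s0-q>s1; s1-p>s0; s1-q>s0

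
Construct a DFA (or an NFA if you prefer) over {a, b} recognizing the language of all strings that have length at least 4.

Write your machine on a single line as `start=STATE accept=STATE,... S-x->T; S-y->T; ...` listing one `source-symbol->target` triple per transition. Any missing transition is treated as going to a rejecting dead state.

start=S0; accept=S4,S5; S0-a->S1; S0-b->S1; S1-a->S2; S1-b->S2; S2-a->S3; S2-b->S3; S3-a->S4; S3-b->S4; S4-a->S5; S4-b->S5; S5-a->S5; S5-b->S5

We only need to distinguish lengths 0, 1, …, 4, and '>4'. Chain S0 → S1 → S2 → S3 → S4 → S5 on every symbol, with S5 looping. Accepting states: {S4, S5}.
6 states suffice.
        a   b  
>  S0   S1  S1 
   S1   S2  S2 
   S2   S3  S3 
   S3   S4  S4 
 * S4   S5  S5 
 * S5   S5  S5 
(> = start, * = accepting)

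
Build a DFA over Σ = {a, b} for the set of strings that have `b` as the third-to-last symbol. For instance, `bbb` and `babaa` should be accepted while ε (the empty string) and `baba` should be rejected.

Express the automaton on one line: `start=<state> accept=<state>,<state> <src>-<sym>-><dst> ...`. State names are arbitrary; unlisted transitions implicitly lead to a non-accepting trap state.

Because acceptance depends on a position counted from the end, the machine has to buffer the most recent 3 symbols. Make each state the string of the last up-to-3 symbols read; on input `x` shift the window left and append `x`. Accept when the buffered window has length 3 and begins with `b`.
With 15 states:
          a    b  
>  S0     S1   S2 
   S1     S3   S4 
   S2     S5   S6 
   S3     S7   S8 
   S4     S9  S10 
   S5    S11  S12 
   S6    S13  S14 
   S7     S7   S8 
   S8     S9  S10 
   S9    S11  S12 
   S10   S13  S14 
 * S11    S7   S8 
 * S12    S9  S10 
 * S13   S11  S12 
 * S14   S13  S14 
(> = start, * = accepting)

start=S0 accept=S11,S12,S13,S14 S0-a->S1 S0-b->S2 S1-a->S3 S1-b->S4 S2-a->S5 S2-b->S6 S3-a->S7 S3-b->S8 S4-a->S9 S4-b->S10 S5-a->S11 S5-b->S12 S6-a->S13 S6-b->S14 S7-a->S7 S7-b->S8 S8-a->S9 S8-b->S10 S9-a->S11 S9-b->S12 S10-a->S13 S10-b->S14 S11-a->S7 S11-b->S8 S12-a->S9 S12-b->S10 S13-a->S11 S13-b->S12 S14-a->S13 S14-b->S14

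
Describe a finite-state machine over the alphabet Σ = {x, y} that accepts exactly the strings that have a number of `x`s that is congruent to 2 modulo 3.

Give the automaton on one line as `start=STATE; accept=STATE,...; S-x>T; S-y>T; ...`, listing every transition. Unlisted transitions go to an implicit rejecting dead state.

start=s0; accept=s2; s0-x>s1; s0-y>s0; s1-x>s2; s1-y>s1; s2-x>s0; s2-y>s2

Keep the running count of `x`s modulo 3: each `x` advances along the cycle s0 → s1 → s2 → s0 while other symbols loop. Accept at s2.
        x   y  
>  s0   s1  s0 
   s1   s2  s1 
 * s2   s0  s2 
(> = start, * = accepting)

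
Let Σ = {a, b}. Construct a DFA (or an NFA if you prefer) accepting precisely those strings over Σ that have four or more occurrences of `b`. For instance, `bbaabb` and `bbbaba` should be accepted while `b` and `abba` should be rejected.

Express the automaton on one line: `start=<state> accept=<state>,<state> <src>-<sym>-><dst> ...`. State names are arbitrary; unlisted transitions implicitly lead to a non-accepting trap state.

Count `b`s, saturating at 5: states q0 through q4 mean 0 through 4 `b`s seen; q5 means more than 4. Each `b` increments (capped at q5); other symbols loop. Accept from {q4, q5}.
        a   b  
>  q0   q0  q1 
   q1   q1  q2 
   q2   q2  q3 
   q3   q3  q4 
 * q4   q4  q5 
 * q5   q5  q5 
(> = start, * = accepting)

start=q0 accept=q4,q5 q0-a->q0 q0-b->q1 q1-a->q1 q1-b->q2 q2-a->q2 q2-b->q3 q3-a->q3 q3-b->q4 q4-a->q4 q4-b->q5 q5-a->q5 q5-b->q5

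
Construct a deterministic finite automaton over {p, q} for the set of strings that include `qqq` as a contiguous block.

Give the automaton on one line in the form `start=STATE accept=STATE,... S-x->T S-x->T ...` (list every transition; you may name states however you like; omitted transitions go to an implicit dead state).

start=s0 accept=s3 s0-p->s0 s0-q->s1 s1-p->s0 s1-q->s2 s2-p->s0 s2-q->s3 s3-p->s3 s3-q->s3

States s0..s2 record the length of the longest prefix of `qqq` that matches the current input suffix. Reaching s3 means `qqq` has been seen, and we stay there forever. Accept from s3.
4 states suffice.
        p   q  
>  s0   s0  s1 
   s1   s0  s2 
   s2   s0  s3 
 * s3   s3  s3 
(> = start, * = accepting)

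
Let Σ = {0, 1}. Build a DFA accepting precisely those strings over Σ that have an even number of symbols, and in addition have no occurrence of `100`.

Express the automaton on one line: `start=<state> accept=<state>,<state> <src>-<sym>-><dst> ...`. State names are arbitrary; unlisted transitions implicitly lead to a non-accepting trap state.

Run two small machines in parallel and take their product. The first has 2 states tracking the input length modulo 2; the second has 4 states tracking partial matches of the forbidden pattern `100`. A product state is a pair (one from each), accepting exactly when both do.
        0   1  
>* q0   q1  q2 
   q1   q0  q3 
   q2   q4  q3 
 * q3   q5  q2 
 * q4   q6  q2 
   q5   q7  q3 
   q6   q7  q7 
   q7   q6  q6 
(> = start, * = accepting)

start=q0 accept=q0,q3,q4 q0-0->q1 q0-1->q2 q1-0->q0 q1-1->q3 q2-0->q4 q2-1->q3 q3-0->q5 q3-1->q2 q4-0->q6 q4-1->q2 q5-0->q7 q5-1->q3 q6-0->q7 q6-1->q7 q7-0->q6 q7-1->q6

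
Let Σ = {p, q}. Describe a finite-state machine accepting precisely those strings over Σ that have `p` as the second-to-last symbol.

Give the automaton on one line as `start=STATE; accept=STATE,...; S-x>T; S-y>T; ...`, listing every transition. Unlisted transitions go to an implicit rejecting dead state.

A DFA must remember the last 2 symbols (since which symbol is second-to-last isn't known until the input ends). Use one state per possible window of the last ≤2 symbols; accept from those whose window starts with `p`.
A 7-state machine:
        p   q  
>  s0   s1  s2 
   s1   s3  s4 
   s2   s5  s6 
 * s3   s3  s4 
 * s4   s5  s6 
   s5   s3  s4 
   s6   s5  s6 
(> = start, * = accepting)

start=s0; accept=s3,s4; s0-p>s1; s0-q>s2; s1-p>s3; s1-q>s4; s2-p>s5; s2-q>s6; s3-p>s3; s3-q>s4; s4-p>s5; s4-q>s6; s5-p>s3; s5-q>s4; s6-p>s5; s6-q>s6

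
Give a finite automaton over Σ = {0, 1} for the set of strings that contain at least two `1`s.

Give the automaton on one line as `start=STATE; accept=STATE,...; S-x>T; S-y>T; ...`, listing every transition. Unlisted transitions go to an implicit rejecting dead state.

Only the number of `1`s matters, and only up to 3. Make a chain S0 → S1 → S2 → S3 advanced by each `1` (with S3 absorbing); every other symbol self-loops. The accepting set is {S2, S3}.
With 4 states:
        0   1  
>  S0   S0  S1 
   S1   S1  S2 
 * S2   S2  S3 
 * S3   S3  S3 
(> = start, * = accepting)

start=S0; accept=S2,S3; S0-0>S0; S0-1>S1; S1-0>S1; S1-1>S2; S2-0>S2; S2-1>S3; S3-0>S3; S3-1>S3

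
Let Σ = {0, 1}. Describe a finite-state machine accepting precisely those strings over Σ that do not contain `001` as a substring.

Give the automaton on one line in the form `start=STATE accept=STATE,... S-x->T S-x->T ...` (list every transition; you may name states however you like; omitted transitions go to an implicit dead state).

start=A accept=A,B,C A-0->B A-1->A B-0->C B-1->A C-0->C C-1->D D-0->D D-1->D

This is the complement of 'contains `001`'. Use the same substring-matching states — A through D holding how much of `001` has just been matched — but flip the accepting set: everything except the trap D accepts.
       0  1 
>* A   B  A 
 * B   C  A 
 * C   C  D 
   D   D  D 
(> = start, * = accepting)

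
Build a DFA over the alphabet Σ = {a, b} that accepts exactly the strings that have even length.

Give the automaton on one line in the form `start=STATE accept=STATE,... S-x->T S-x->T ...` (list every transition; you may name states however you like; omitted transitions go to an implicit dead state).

start=S0 accept=S0 S0-a->S1 S0-b->S1 S1-a->S0 S1-b->S0

Only the length mod 2 matters, so use a 2-cycle: from any state, every input symbol moves to the next state, wrapping S1 back to S0. Mark S0 accepting.
With 2 states:
        a   b  
>* S0   S1  S1 
   S1   S0  S0 
(> = start, * = accepting)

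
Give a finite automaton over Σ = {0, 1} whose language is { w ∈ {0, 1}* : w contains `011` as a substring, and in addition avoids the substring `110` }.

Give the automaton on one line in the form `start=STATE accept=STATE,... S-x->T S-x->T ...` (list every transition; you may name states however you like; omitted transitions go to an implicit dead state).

start=s0 accept=s5 s0-0->s1 s0-1->s2 s1-0->s1 s1-1->s3 s2-0->s1 s2-1->s4 s3-0->s1 s3-1->s5 s4-0->s6 s4-1->s4 s5-0->s7 s5-1->s5 s6-0->s6 s6-1->s8 s7-0->s7 s7-1->s7 s8-0->s6 s8-1->s7

Build one automaton per condition and run them in lockstep. The first has 4 states tracking whether and how much of `011` has been seen; the second has 4 states tracking partial matches of the forbidden pattern `110`. A product state is a pair (one from each), accepting exactly when both do.
        0   1  
>  s0   s1  s2 
   s1   s1  s3 
   s2   s1  s4 
   s3   s1  s5 
   s4   s6  s4 
 * s5   s7  s5 
   s6   s6  s8 
   s7   s7  s7 
   s8   s6  s7 
(> = start, * = accepting)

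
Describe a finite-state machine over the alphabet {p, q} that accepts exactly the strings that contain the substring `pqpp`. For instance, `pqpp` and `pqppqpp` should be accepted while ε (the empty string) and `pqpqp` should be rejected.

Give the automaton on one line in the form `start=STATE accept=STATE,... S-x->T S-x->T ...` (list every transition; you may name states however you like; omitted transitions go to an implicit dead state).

States s0..s3 record the length of the longest prefix of `pqpp` that matches the current input suffix. Reaching s4 means `pqpp` has been seen, and we stay there forever. Accept from s4.
5 states suffice.
        p   q  
>  s0   s1  s0 
   s1   s1  s2 
   s2   s3  s0 
   s3   s4  s2 
 * s4   s4  s4 
(> = start, * = accepting)

start=s0 accept=s4 s0-p->s1 s0-q->s0 s1-p->s1 s1-q->s2 s2-p->s3 s2-q->s0 s3-p->s4 s3-q->s2 s4-p->s4 s4-q->s4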